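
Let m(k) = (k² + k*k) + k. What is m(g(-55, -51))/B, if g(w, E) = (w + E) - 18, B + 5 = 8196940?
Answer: 30628/8196935 ≈ 0.0037365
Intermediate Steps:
B = 8196935 (B = -5 + 8196940 = 8196935)
g(w, E) = -18 + E + w (g(w, E) = (E + w) - 18 = -18 + E + w)
m(k) = k + 2*k² (m(k) = (k² + k²) + k = 2*k² + k = k + 2*k²)
m(g(-55, -51))/B = ((-18 - 51 - 55)*(1 + 2*(-18 - 51 - 55)))/8196935 = -124*(1 + 2*(-124))*(1/8196935) = -124*(1 - 248)*(1/8196935) = -124*(-247)*(1/8196935) = 30628*(1/8196935) = 30628/8196935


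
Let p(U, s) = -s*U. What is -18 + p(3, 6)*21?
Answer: -396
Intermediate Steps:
p(U, s) = -U*s
-18 + p(3, 6)*21 = -18 - 1*3*6*21 = -18 - 18*21 = -18 - 378 = -396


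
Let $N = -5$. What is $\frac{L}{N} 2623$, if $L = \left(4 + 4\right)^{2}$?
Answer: $- \frac{167872}{5} \approx -33574.0$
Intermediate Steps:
$L = 64$ ($L = 8^{2} = 64$)
$\frac{L}{N} 2623 = \frac{64}{-5} \cdot 2623 = 64 \left(- \frac{1}{5}\right) 2623 = \left(- \frac{64}{5}\right) 2623 = - \frac{167872}{5}$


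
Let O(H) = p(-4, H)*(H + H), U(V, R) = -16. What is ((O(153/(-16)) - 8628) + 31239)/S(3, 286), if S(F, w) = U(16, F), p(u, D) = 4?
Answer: -45069/32 ≈ -1408.4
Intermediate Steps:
S(F, w) = -16
O(H) = 8*H (O(H) = 4*(H + H) = 4*(2*H) = 8*H)
((O(153/(-16)) - 8628) + 31239)/S(3, 286) = ((8*(153/(-16)) - 8628) + 31239)/(-16) = ((8*(153*(-1/16)) - 8628) + 31239)*(-1/16) = ((8*(-153/16) - 8628) + 31239)*(-1/16) = ((-153/2 - 8628) + 31239)*(-1/16) = (-17409/2 + 31239)*(-1/16) = (45069/2)*(-1/16) = -45069/32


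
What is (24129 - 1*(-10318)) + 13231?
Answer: 47678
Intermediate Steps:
(24129 - 1*(-10318)) + 13231 = (24129 + 10318) + 13231 = 34447 + 13231 = 47678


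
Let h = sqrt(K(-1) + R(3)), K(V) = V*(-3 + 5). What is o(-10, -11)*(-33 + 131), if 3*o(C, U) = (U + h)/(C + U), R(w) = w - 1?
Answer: 154/9 ≈ 17.111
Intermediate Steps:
K(V) = 2*V (K(V) = V*2 = 2*V)
R(w) = -1 + w
h = 0 (h = sqrt(2*(-1) + (-1 + 3)) = sqrt(-2 + 2) = sqrt(0) = 0)
o(C, U) = U/(3*(C + U)) (o(C, U) = ((U + 0)/(C + U))/3 = (U/(C + U))/3 = U/(3*(C + U)))
o(-10, -11)*(-33 + 131) = ((1/3)*(-11)/(-10 - 11))*(-33 + 131) = ((1/3)*(-11)/(-21))*98 = ((1/3)*(-11)*(-1/21))*98 = (11/63)*98 = 154/9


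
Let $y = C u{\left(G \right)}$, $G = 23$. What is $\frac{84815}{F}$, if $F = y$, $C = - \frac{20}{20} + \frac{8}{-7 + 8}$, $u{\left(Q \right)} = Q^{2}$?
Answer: $\frac{84815}{3703} \approx 22.904$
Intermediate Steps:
$C = 7$ ($C = \left(-20\right) \frac{1}{20} + \frac{8}{1} = -1 + 8 \cdot 1 = -1 + 8 = 7$)
$y = 3703$ ($y = 7 \cdot 23^{2} = 7 \cdot 529 = 3703$)
$F = 3703$
$\frac{84815}{F} = \frac{84815}{3703}$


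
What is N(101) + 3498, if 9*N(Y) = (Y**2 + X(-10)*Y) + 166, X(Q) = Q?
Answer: 13613/3 ≈ 4537.7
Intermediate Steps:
N(Y) = 166/9 - 10*Y/9 + Y**2/9 (N(Y) = ((Y**2 - 10*Y) + 166)/9 = (166 + Y**2 - 10*Y)/9 = 166/9 - 10*Y/9 + Y**2/9)
N(101) + 3498 = (166/9 - 10/9*101 + (1/9)*101**2) + 3498 = (166/9 - 1010/9 + (1/9)*10201) + 3498 = (166/9 - 1010/9 + 10201/9) + 3498 = 3119/3 + 3498 = 13613/3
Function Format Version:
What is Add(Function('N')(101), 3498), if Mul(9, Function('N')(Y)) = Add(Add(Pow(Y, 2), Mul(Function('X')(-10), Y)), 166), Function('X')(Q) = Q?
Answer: Rational(13613, 3) ≈ 4537.7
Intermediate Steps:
Function('N')(Y) = Add(Rational(166, 9), Mul(Rational(-10, 9), Y), Mul(Rational(1, 9), Pow(Y, 2))) (Function('N')(Y) = Mul(Rational(1, 9), Add(Add(Pow(Y, 2), Mul(-10, Y)), 166)) = Mul(Rational(1, 9), Add(166, Pow(Y, 2), Mul(-10, Y))) = Add(Rational(166, 9), Mul(Rational(-10, 9), Y), Mul(Rational(1, 9), Pow(Y, 2))))
Add(Function('N')(101), 3498) = Add(Add(Rational(166, 9), Mul(Rational(-10, 9), 101), Mul(Rational(1, 9), Pow(101, 2))), 3498) = Add(Add(Rational(166, 9), Rational(-1010, 9), Mul(Rational(1, 9), 10201)), 3498) = Add(Add(Rational(166, 9), Rational(-1010, 9), Rational(10201, 9)), 3498) = Add(Rational(3119, 3), 3498) = Rational(13613, 3)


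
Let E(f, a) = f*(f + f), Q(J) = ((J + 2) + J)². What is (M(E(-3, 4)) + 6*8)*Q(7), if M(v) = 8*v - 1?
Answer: 48896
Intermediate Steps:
Q(J) = (2 + 2*J)² (Q(J) = ((2 + J) + J)² = (2 + 2*J)²)
E(f, a) = 2*f² (E(f, a) = f*(2*f) = 2*f²)
M(v) = -1 + 8*v
(M(E(-3, 4)) + 6*8)*Q(7) = ((-1 + 8*(2*(-3)²)) + 6*8)*(4*(1 + 7)²) = ((-1 + 8*(2*9)) + 48)*(4*8²) = ((-1 + 8*18) + 48)*(4*64) = ((-1 + 144) + 48)*256 = (143 + 48)*256 = 191*256 = 48896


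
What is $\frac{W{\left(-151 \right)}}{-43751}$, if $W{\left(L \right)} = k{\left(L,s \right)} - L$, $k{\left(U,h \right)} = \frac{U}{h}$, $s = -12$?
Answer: $- \frac{1963}{525012} \approx -0.003739$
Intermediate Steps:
$W{\left(L \right)} = - \frac{13 L}{12}$ ($W{\left(L \right)} = \frac{L}{-12} - L = L \left(- \frac{1}{12}\right) - L = - \frac{L}{12} - L = - \frac{13 L}{12}$)
$\frac{W{\left(-151 \right)}}{-43751} = \frac{\left(- \frac{13}{12}\right) \left(-151\right)}{-43751} = \frac{1963}{12} \left(- \frac{1}{43751}\right) = - \frac{1963}{525012}$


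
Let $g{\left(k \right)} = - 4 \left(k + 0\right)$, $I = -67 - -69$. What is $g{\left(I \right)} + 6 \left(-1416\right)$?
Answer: $-8504$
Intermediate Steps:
$I = 2$ ($I = -67 + 69 = 2$)
$g{\left(k \right)} = - 4 k$
$g{\left(I \right)} + 6 \left(-1416\right) = \left(-4\right) 2 + 6 \left(-1416\right) = -8 - 8496 = -8504$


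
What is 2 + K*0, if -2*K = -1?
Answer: 2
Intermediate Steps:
K = 1/2 (K = -1/2*(-1) = 1/2 ≈ 0.50000)
2 + K*0 = 2 + (1/2)*0 = 2 + 0 = 2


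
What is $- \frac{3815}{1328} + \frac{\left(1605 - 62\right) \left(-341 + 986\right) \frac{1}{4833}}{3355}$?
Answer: $- \frac{4035831043}{1435542768} \approx -2.8114$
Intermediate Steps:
$- \frac{3815}{1328} + \frac{\left(1605 - 62\right) \left(-341 + 986\right) \frac{1}{4833}}{3355} = \left(-3815\right) \frac{1}{1328} + 1543 \cdot 645 \cdot \frac{1}{4833} \cdot \frac{1}{3355} = - \frac{3815}{1328} + 995235 \cdot \frac{1}{4833} \cdot \frac{1}{3355} = - \frac{3815}{1328} + \frac{331745}{1611} \cdot \frac{1}{3355} = - \frac{3815}{1328} + \frac{66349}{1080981} = - \frac{4035831043}{1435542768}$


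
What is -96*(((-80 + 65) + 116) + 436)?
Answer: -51552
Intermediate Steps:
-96*(((-80 + 65) + 116) + 436) = -96*((-15 + 116) + 436) = -96*(101 + 436) = -96*537 = -51552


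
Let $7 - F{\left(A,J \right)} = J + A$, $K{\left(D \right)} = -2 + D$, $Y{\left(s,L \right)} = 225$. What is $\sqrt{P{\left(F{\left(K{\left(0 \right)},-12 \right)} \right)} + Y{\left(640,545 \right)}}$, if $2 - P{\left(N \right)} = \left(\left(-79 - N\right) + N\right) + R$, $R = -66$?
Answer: $2 \sqrt{93} \approx 19.287$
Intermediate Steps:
$F{\left(A,J \right)} = 7 - A - J$ ($F{\left(A,J \right)} = 7 - \left(J + A\right) = 7 - \left(A + J\right) = 7 - A - J$)
$P{\left(N \right)} = 147$ ($P{\left(N \right)} = 2 - \left(\left(\left(-79 - N\right) + N\right) - 66\right) = 2 - \left(-79 - 66\right) = 2 - -145 = 2 + 145 = 147$)
$\sqrt{P{\left(F{\left(K{\left(0 \right)},-12 \right)} \right)} + Y{\left(640,545 \right)}} = \sqrt{147 + 225} = \sqrt{372} = 2 \sqrt{93}$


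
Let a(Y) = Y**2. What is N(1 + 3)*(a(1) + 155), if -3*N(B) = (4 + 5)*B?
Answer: -1872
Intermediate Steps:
N(B) = -3*B (N(B) = -(4 + 5)*B/3 = -3*B)
N(1 + 3)*(a(1) + 155) = (-3*(1 + 3))*(1**2 + 155) = (-3*4)*(1 + 155) = -12*156 = -1872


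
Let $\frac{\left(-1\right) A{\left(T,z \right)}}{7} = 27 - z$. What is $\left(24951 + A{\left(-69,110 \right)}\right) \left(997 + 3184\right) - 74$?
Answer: $106749218$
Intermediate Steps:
$A{\left(T,z \right)} = -189 + 7 z$ ($A{\left(T,z \right)} = - 7 \left(27 - z\right) = -189 + 7 z$)
$\left(24951 + A{\left(-69,110 \right)}\right) \left(997 + 3184\right) - 74 = \left(24951 + \left(-189 + 7 \cdot 110\right)\right) \left(997 + 3184\right) - 74 = \left(24951 + \left(-189 + 770\right)\right) 4181 - 74 = \left(24951 + 581\right) 4181 - 74 = 25532 \cdot 4181 - 74 = 106749292 - 74 = 106749218$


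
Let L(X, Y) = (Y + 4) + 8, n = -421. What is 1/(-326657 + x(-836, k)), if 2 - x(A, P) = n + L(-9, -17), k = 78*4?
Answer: -1/326229 ≈ -3.0653e-6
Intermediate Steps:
k = 312
L(X, Y) = 12 + Y (L(X, Y) = (4 + Y) + 8 = 12 + Y)
x(A, P) = 428 (x(A, P) = 2 - (-421 + (12 - 17)) = 2 - (-421 - 5) = 2 - 1*(-426) = 2 + 426 = 428)
1/(-326657 + x(-836, k)) = 1/(-326657 + 428) = 1/(-326229) = -1/326229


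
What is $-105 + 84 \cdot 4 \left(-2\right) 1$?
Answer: $-777$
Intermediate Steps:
$-105 + 84 \cdot 4 \left(-2\right) 1 = -105 + 84 \left(\left(-8\right) 1\right) = -105 + 84 \left(-8\right) = -105 - 672 = -777$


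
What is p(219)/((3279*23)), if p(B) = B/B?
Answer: 1/75417 ≈ 1.3260e-5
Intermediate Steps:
p(B) = 1
p(219)/((3279*23)) = 1/(3279*23) = 1/75417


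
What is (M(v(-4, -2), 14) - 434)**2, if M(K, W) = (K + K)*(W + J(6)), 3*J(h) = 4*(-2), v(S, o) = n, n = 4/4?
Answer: 1522756/9 ≈ 1.6920e+5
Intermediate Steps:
n = 1 (n = 4*(1/4) = 1)
v(S, o) = 1
J(h) = -8/3 (J(h) = (4*(-2))/3 = (1/3)*(-8) = -8/3)
M(K, W) = 2*K*(-8/3 + W) (M(K, W) = (K + K)*(W - 8/3) = (2*K)*(-8/3 + W) = 2*K*(-8/3 + W))
(M(v(-4, -2), 14) - 434)**2 = ((2/3)*1*(-8 + 3*14) - 434)**2 = ((2/3)*1*(-8 + 42) - 434)**2 = ((2/3)*1*34 - 434)**2 = (68/3 - 434)**2 = (-1234/3)**2 = 1522756/9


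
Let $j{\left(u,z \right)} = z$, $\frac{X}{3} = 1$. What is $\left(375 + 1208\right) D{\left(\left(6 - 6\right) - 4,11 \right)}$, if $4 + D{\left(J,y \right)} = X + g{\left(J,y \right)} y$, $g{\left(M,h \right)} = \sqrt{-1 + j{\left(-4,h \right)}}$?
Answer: $-1583 + 17413 \sqrt{10} \approx 53482.0$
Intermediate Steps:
$X = 3$ ($X = 3 \cdot 1 = 3$)
$g{\left(M,h \right)} = \sqrt{-1 + h}$
$D{\left(J,y \right)} = -1 + y \sqrt{-1 + y}$ ($D{\left(J,y \right)} = -4 + \left(3 + \sqrt{-1 + y} y\right) = -4 + \left(3 + y \sqrt{-1 + y}\right) = -1 + y \sqrt{-1 + y}$)
$\left(375 + 1208\right) D{\left(\left(6 - 6\right) - 4,11 \right)} = \left(375 + 1208\right) \left(-1 + 11 \sqrt{-1 + 11}\right) = 1583 \left(-1 + 11 \sqrt{10}\right) = -1583 + 17413 \sqrt{10}$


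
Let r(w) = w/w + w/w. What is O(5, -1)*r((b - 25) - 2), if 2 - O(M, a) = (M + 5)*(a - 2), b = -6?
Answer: 64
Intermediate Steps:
O(M, a) = 2 - (-2 + a)*(5 + M) (O(M, a) = 2 - (M + 5)*(a - 2) = 2 - (5 + M)*(-2 + a) = 2 - (-2 + a)*(5 + M))
r(w) = 2 (r(w) = 1 + 1 = 2)
O(5, -1)*r((b - 25) - 2) = (12 - 5*(-1) + 2*5 - 1*5*(-1))*2 = (12 + 5 + 10 + 5)*2 = 32*2 = 64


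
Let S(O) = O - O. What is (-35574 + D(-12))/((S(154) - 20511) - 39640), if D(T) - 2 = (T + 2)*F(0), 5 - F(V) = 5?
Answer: 35572/60151 ≈ 0.59138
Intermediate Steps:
F(V) = 0 (F(V) = 5 - 1*5 = 5 - 5 = 0)
S(O) = 0
D(T) = 2 (D(T) = 2 + (T + 2)*0 = 2 + (2 + T)*0 = 2 + 0 = 2)
(-35574 + D(-12))/((S(154) - 20511) - 39640) = (-35574 + 2)/((0 - 20511) - 39640) = -35572/(-20511 - 39640) = -35572/(-60151) = -35572*(-1/60151) = 35572/60151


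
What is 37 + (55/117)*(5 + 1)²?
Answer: 701/13 ≈ 53.923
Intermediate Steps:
37 + (55/117)*(5 + 1)² = 37 + (55*(1/117))*6² = 37 + (55/117)*36 = 37 + 220/13 = 701/13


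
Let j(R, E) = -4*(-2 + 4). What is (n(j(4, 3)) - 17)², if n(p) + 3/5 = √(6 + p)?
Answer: 7694/25 - 176*I*√2/5 ≈ 307.76 - 49.78*I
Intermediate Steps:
j(R, E) = -8 (j(R, E) = -4*2 = -8)
n(p) = -⅗ + √(6 + p)
(n(j(4, 3)) - 17)² = ((-⅗ + √(6 - 8)) - 17)² = ((-⅗ + √(-2)) - 17)² = ((-⅗ + I*√2) - 17)² = (-88/5 + I*√2)²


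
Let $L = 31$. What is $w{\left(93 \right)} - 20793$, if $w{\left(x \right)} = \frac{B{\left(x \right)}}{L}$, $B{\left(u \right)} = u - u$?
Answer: $-20793$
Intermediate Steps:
$B{\left(u \right)} = 0$
$w{\left(x \right)} = 0$ ($w{\left(x \right)} = \frac{0}{31} = 0 \cdot \frac{1}{31} = 0$)
$w{\left(93 \right)} - 20793 = 0 - 20793 = -20793$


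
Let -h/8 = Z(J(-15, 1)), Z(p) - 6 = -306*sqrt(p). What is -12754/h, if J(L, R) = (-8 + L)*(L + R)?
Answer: -6377/20100504 - 108409*sqrt(322)/6700168 ≈ -0.29066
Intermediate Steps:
Z(p) = 6 - 306*sqrt(p)
h = -48 + 2448*sqrt(322) (h = -8*(6 - 306*sqrt((-15)**2 - 8*(-15) - 8*1 - 15*1)) = -8*(6 - 306*sqrt(225 + 120 - 8 - 15)) = -8*(6 - 306*sqrt(322)) = -48 + 2448*sqrt(322) ≈ 43880.)
-12754/h = -12754/(-48 + 2448*sqrt(322))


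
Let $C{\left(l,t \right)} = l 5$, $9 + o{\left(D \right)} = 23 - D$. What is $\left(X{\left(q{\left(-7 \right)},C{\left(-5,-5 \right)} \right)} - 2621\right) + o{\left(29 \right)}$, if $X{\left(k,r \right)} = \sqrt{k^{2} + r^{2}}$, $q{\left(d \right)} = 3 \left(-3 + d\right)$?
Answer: $-2636 + 5 \sqrt{61} \approx -2596.9$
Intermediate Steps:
$q{\left(d \right)} = -9 + 3 d$
$o{\left(D \right)} = 14 - D$ ($o{\left(D \right)} = -9 - \left(-23 + D\right) = 14 - D$)
$C{\left(l,t \right)} = 5 l$
$\left(X{\left(q{\left(-7 \right)},C{\left(-5,-5 \right)} \right)} - 2621\right) + o{\left(29 \right)} = \left(\sqrt{\left(-9 + 3 \left(-7\right)\right)^{2} + \left(5 \left(-5\right)\right)^{2}} - 2621\right) + \left(14 - 29\right) = \left(\sqrt{\left(-9 - 21\right)^{2} + \left(-25\right)^{2}} - 2621\right) + \left(14 - 29\right) = \left(\sqrt{\left(-30\right)^{2} + 625} - 2621\right) - 15 = \left(\sqrt{900 + 625} - 2621\right) - 15 = \left(\sqrt{1525} - 2621\right) - 15 = \left(5 \sqrt{61} - 2621\right) - 15 = \left(-2621 + 5 \sqrt{61}\right) - 15 = -2636 + 5 \sqrt{61}$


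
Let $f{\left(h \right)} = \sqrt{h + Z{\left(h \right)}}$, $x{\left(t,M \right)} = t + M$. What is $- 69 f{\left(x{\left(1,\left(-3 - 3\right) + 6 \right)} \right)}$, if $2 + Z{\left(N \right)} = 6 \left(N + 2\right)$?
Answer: $- 69 \sqrt{17} \approx -284.49$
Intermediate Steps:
$Z{\left(N \right)} = 10 + 6 N$ ($Z{\left(N \right)} = -2 + 6 \left(N + 2\right) = -2 + 6 \left(2 + N\right) = -2 + \left(12 + 6 N\right) = 10 + 6 N$)
$x{\left(t,M \right)} = M + t$
$f{\left(h \right)} = \sqrt{10 + 7 h}$ ($f{\left(h \right)} = \sqrt{h + \left(10 + 6 h\right)} = \sqrt{10 + 7 h}$)
$- 69 f{\left(x{\left(1,\left(-3 - 3\right) + 6 \right)} \right)} = - 69 \sqrt{10 + 7 \left(\left(\left(-3 - 3\right) + 6\right) + 1\right)} = - 69 \sqrt{10 + 7 \left(\left(-6 + 6\right) + 1\right)} = - 69 \sqrt{10 + 7 \left(0 + 1\right)} = - 69 \sqrt{10 + 7 \cdot 1} = - 69 \sqrt{10 + 7} = - 69 \sqrt{17}$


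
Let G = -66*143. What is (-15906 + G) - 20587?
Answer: -45931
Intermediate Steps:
G = -9438
(-15906 + G) - 20587 = (-15906 - 9438) - 20587 = -25344 - 20587 = -45931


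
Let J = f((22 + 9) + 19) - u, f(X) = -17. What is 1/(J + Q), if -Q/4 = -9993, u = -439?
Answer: 1/40394 ≈ 2.4756e-5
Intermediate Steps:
J = 422 (J = -17 - 1*(-439) = -17 + 439 = 422)
Q = 39972 (Q = -4*(-9993) = 39972)
1/(J + Q) = 1/(422 + 39972) = 1/40394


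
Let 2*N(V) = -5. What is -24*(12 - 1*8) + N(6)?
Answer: -197/2 ≈ -98.500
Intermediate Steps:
N(V) = -5/2 (N(V) = (1/2)*(-5) = -5/2)
-24*(12 - 1*8) + N(6) = -24*(12 - 1*8) - 5/2 = -24*(12 - 8) - 5/2 = -24*4 - 5/2 = -96 - 5/2 = -197/2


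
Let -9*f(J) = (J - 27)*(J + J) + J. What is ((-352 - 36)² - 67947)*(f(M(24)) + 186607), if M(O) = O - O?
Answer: 15413178379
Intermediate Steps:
M(O) = 0
f(J) = -J/9 - 2*J*(-27 + J)/9 (f(J) = -((J - 27)*(J + J) + J)/9 = -((-27 + J)*(2*J) + J)/9 = -(2*J*(-27 + J) + J)/9 = -(J + 2*J*(-27 + J))/9 = -J/9 - 2*J*(-27 + J)/9)
((-352 - 36)² - 67947)*(f(M(24)) + 186607) = ((-352 - 36)² - 67947)*((⅑)*0*(53 - 2*0) + 186607) = ((-388)² - 67947)*((⅑)*0*(53 + 0) + 186607) = (150544 - 67947)*((⅑)*0*53 + 186607) = 82597*(0 + 186607) = 82597*186607 = 15413178379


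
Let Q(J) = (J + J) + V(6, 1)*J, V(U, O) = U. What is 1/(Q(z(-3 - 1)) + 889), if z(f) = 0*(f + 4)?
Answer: 1/889 ≈ 0.0011249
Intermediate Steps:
z(f) = 0 (z(f) = 0*(4 + f) = 0)
Q(J) = 8*J (Q(J) = (J + J) + 6*J = 2*J + 6*J = 8*J)
1/(Q(z(-3 - 1)) + 889) = 1/(8*0 + 889) = 1/(0 + 889) = 1/889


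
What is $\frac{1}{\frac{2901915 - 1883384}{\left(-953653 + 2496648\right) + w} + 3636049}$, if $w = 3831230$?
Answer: $\frac{5374225}{19540946455556} \approx 2.7502 \cdot 10^{-7}$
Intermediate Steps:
$\frac{1}{\frac{2901915 - 1883384}{\left(-953653 + 2496648\right) + w} + 3636049} = \frac{1}{\frac{2901915 - 1883384}{\left(-953653 + 2496648\right) + 3831230} + 3636049} = \frac{1}{\frac{1018531}{1542995 + 3831230} + 3636049} = \frac{1}{\frac{1018531}{5374225} + 3636049} = \frac{1}{\frac{19540946455556}{5374225}} = \frac{5374225}{19540946455556}$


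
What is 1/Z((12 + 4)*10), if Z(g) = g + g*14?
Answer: 1/2400 ≈ 0.00041667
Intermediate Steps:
Z(g) = 15*g (Z(g) = g + 14*g = 15*g)
1/Z((12 + 4)*10) = 1/(15*((12 + 4)*10)) = 1/(15*(16*10)) = 1/(15*160) = 1/2400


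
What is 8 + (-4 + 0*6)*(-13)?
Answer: 60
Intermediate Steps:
8 + (-4 + 0*6)*(-13) = 8 + (-4 + 0)*(-13) = 8 - 4*(-13) = 8 + 52 = 60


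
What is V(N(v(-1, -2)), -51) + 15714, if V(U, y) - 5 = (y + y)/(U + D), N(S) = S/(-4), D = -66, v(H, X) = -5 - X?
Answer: 1367689/87 ≈ 15721.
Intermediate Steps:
N(S) = -S/4 (N(S) = S*(-¼) = -S/4)
V(U, y) = 5 + 2*y/(-66 + U) (V(U, y) = 5 + (y + y)/(U - 66) = 5 + (2*y)/(-66 + U) = 5 + 2*y/(-66 + U))
V(N(v(-1, -2)), -51) + 15714 = (-330 + 2*(-51) + 5*(-(-5 - 1*(-2))/4))/(-66 - (-5 - 1*(-2))/4) + 15714 = (-330 - 102 + 5*(-(-5 + 2)/4))/(-66 - (-5 + 2)/4) + 15714 = (-330 - 102 + 5*(-¼*(-3)))/(-66 - ¼*(-3)) + 15714 = (-330 - 102 + 5*(¾))/(-66 + ¾) + 15714 = (-330 - 102 + 15/4)/(-261/4) + 15714 = -4/261*(-1713/4) + 15714 = 571/87 + 15714 = 1367689/87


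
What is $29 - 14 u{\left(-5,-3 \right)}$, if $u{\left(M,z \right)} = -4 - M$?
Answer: $15$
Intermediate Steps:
$29 - 14 u{\left(-5,-3 \right)} = 29 - 14 \left(-4 - -5\right) = 29 - 14 \left(-4 + 5\right) = 29 - 14 = 15$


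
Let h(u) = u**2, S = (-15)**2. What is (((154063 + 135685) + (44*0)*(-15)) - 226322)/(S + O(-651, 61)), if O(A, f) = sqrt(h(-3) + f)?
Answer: 2854170/10111 - 63426*sqrt(70)/50555 ≈ 271.79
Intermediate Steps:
S = 225
O(A, f) = sqrt(9 + f) (O(A, f) = sqrt((-3)**2 + f) = sqrt(9 + f))
(((154063 + 135685) + (44*0)*(-15)) - 226322)/(S + O(-651, 61)) = (((154063 + 135685) + (44*0)*(-15)) - 226322)/(225 + sqrt(9 + 61)) = ((289748 + 0*(-15)) - 226322)/(225 + sqrt(70)) = ((289748 + 0) - 226322)/(225 + sqrt(70)) = (289748 - 226322)/(225 + sqrt(70)) = 63426/(225 + sqrt(70))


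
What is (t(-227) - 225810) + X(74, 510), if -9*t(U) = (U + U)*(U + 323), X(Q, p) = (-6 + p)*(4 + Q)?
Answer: -544966/3 ≈ -1.8166e+5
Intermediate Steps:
t(U) = -2*U*(323 + U)/9 (t(U) = -(U + U)*(U + 323)/9 = -2*U*(323 + U)/9)
(t(-227) - 225810) + X(74, 510) = (-2/9*(-227)*(323 - 227) - 225810) + (-24 - 6*74 + 4*510 + 74*510) = (-2/9*(-227)*96 - 225810) + (-24 - 444 + 2040 + 37740) = (14528/3 - 225810) + 39312 = -662902/3 + 39312 = -544966/3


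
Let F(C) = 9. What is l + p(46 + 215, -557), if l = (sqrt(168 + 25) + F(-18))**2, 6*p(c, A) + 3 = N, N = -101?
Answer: 770/3 + 18*sqrt(193) ≈ 506.73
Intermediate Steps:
p(c, A) = -52/3 (p(c, A) = -1/2 + (1/6)*(-101) = -1/2 - 101/6 = -52/3)
l = (9 + sqrt(193))**2 (l = (sqrt(168 + 25) + 9)**2 = (sqrt(193) + 9)**2 = (9 + sqrt(193))**2 ≈ 524.06)
l + p(46 + 215, -557) = (9 + sqrt(193))**2 - 52/3 = -52/3 + (9 + sqrt(193))**2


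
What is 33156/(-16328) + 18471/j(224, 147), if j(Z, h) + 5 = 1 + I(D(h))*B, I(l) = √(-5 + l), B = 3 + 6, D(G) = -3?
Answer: -19193649/169403 - 166239*I*√2/332 ≈ -113.3 - 708.13*I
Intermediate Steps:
B = 9
j(Z, h) = -4 + 18*I*√2 (j(Z, h) = -5 + (1 + √(-5 - 3)*9) = -5 + (1 + √(-8)*9) = -5 + (1 + (2*I*√2)*9) = -5 + (1 + 18*I*√2) = -4 + 18*I*√2)
33156/(-16328) + 18471/j(224, 147) = 33156/(-16328) + 18471/(-4 + 18*I*√2) = 33156*(-1/16328) + 18471/(-4 + 18*I*√2) = -8289/4082 + 18471/(-4 + 18*I*√2)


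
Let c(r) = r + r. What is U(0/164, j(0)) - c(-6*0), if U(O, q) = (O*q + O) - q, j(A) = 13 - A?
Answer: -13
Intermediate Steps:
U(O, q) = O - q + O*q (U(O, q) = (O + O*q) - q = O - q + O*q)
c(r) = 2*r
U(0/164, j(0)) - c(-6*0) = (0/164 - (13 - 1*0) + (0/164)*(13 - 1*0)) - 2*(-6*0) = (0*(1/164) - (13 + 0) + (0*(1/164))*(13 + 0)) - 2*0 = (0 - 1*13 + 0*13) - 1*0 = (0 - 13 + 0) + 0 = -13 + 0 = -13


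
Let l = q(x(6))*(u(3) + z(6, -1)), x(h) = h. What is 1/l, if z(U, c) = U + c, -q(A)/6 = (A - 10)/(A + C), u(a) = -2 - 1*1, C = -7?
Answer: -1/48 ≈ -0.020833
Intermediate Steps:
u(a) = -3 (u(a) = -2 - 1 = -3)
q(A) = -6*(-10 + A)/(-7 + A) (q(A) = -6*(A - 10)/(A - 7) = -6*(-10 + A)/(-7 + A))
l = -48 (l = (6*(10 - 1*6)/(-7 + 6))*(-3 + (6 - 1)) = (6*(10 - 6)/(-1))*(-3 + 5) = (6*(-1)*4)*2 = -24*2 = -48)
1/l = 1/(-48) = -1/48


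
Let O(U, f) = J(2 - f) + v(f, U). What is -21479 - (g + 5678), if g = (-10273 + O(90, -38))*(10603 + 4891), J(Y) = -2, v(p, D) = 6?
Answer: 159080729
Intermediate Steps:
O(U, f) = 4 (O(U, f) = -2 + 6 = 4)
g = -159107886 (g = (-10273 + 4)*(10603 + 4891) = -10269*15494 = -159107886)
-21479 - (g + 5678) = -21479 - (-159107886 + 5678) = -21479 - 1*(-159102208) = -21479 + 159102208 = 159080729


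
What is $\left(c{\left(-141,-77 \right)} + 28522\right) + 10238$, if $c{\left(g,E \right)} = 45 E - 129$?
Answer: $35166$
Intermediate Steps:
$c{\left(g,E \right)} = -129 + 45 E$
$\left(c{\left(-141,-77 \right)} + 28522\right) + 10238 = \left(\left(-129 + 45 \left(-77\right)\right) + 28522\right) + 10238 = \left(\left(-129 - 3465\right) + 28522\right) + 10238 = \left(-3594 + 28522\right) + 10238 = 24928 + 10238 = 35166$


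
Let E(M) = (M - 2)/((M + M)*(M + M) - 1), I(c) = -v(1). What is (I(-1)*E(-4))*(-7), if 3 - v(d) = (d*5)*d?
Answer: 4/3 ≈ 1.3333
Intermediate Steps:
v(d) = 3 - 5*d² (v(d) = 3 - d*5*d = 3 - 5*d*d = 3 - 5*d²)
I(c) = 2 (I(c) = -(3 - 5*1²) = -(3 - 5*1) = -(3 - 5) = -1*(-2) = 2)
E(M) = (-2 + M)/(-1 + 4*M²) (E(M) = (-2 + M)/((2*M)*(2*M) - 1) = (-2 + M)/(4*M² - 1) = (-2 + M)/(-1 + 4*M²))
(I(-1)*E(-4))*(-7) = (2*((-2 - 4)/(-1 + 4*(-4)²)))*(-7) = (2*(-6/(-1 + 4*16)))*(-7) = (2*(-6/(-1 + 64)))*(-7) = (2*(-6/63))*(-7) = (2*((1/63)*(-6)))*(-7) = (2*(-2/21))*(-7) = -4/21*(-7) = 4/3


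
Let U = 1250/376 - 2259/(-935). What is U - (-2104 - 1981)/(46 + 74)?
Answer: 41957467/1054680 ≈ 39.782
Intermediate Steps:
U = 1009067/175780 (U = 1250*(1/376) - 2259*(-1/935) = 625/188 + 2259/935 = 1009067/175780 ≈ 5.7405)
U - (-2104 - 1981)/(46 + 74) = 1009067/175780 - (-2104 - 1981)/(46 + 74) = 1009067/175780 - (-4085)/120 = 1009067/175780 - 1*(-817/24) = 1009067/175780 + 817/24 = 41957467/1054680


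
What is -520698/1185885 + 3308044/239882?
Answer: 633008946884/47412077595 ≈ 13.351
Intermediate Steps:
-520698/1185885 + 3308044/239882 = -520698*1/1185885 + 3308044*(1/239882) = -173566/395295 + 1654022/119941 = 633008946884/47412077595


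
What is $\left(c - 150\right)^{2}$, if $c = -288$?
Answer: $191844$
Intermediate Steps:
$\left(c - 150\right)^{2} = \left(-288 - 150\right)^{2} = \left(-438\right)^{2} = 191844$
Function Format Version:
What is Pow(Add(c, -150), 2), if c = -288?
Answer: 191844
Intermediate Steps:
Pow(Add(c, -150), 2) = Pow(Add(-288, -150), 2) = Pow(-438, 2) = 191844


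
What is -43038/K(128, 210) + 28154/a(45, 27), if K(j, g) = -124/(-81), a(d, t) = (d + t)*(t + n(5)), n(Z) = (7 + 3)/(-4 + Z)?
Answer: -1160427587/41292 ≈ -28103.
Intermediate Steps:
n(Z) = 10/(-4 + Z)
a(d, t) = (10 + t)*(d + t) (a(d, t) = (d + t)*(t + 10/(-4 + 5)) = (d + t)*(t + 10/1) = (d + t)*(t + 10*1) = (d + t)*(t + 10) = (d + t)*(10 + t) = (10 + t)*(d + t))
K(j, g) = 124/81 (K(j, g) = -124*(-1)/81 = -1*(-124/81) = 124/81)
-43038/K(128, 210) + 28154/a(45, 27) = -43038/124/81 + 28154/(27² + 10*45 + 10*27 + 45*27) = -43038*81/124 + 28154/(729 + 450 + 270 + 1215) = -1743039/62 + 28154/2664 = -1743039/62 + 28154*(1/2664) = -1743039/62 + 14077/1332 = -1160427587/41292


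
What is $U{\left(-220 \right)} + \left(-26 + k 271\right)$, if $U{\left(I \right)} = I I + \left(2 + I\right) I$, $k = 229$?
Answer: $158393$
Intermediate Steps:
$U{\left(I \right)} = I^{2} + I \left(2 + I\right)$
$U{\left(-220 \right)} + \left(-26 + k 271\right) = 2 \left(-220\right) \left(1 - 220\right) + \left(-26 + 229 \cdot 271\right) = 2 \left(-220\right) \left(-219\right) + \left(-26 + 62059\right) = 96360 + 62033 = 158393$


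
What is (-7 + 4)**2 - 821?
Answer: -812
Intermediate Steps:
(-7 + 4)**2 - 821 = (-3)**2 - 821 = 9 - 821 = -812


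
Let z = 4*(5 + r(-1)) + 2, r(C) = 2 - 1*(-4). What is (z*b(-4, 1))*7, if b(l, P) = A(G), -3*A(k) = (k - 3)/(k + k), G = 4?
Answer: -161/12 ≈ -13.417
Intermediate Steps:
A(k) = -(-3 + k)/(6*k) (A(k) = -(k - 3)/(3*(k + k)) = -(-3 + k)/(3*(2*k)) = -(-3 + k)*1/(2*k)/3 = -(-3 + k)/(6*k))
r(C) = 6 (r(C) = 2 + 4 = 6)
b(l, P) = -1/24 (b(l, P) = (1/6)*(3 - 1*4)/4 = (1/6)*(1/4)*(3 - 4) = (1/6)*(1/4)*(-1) = -1/24)
z = 46 (z = 4*(5 + 6) + 2 = 4*11 + 2 = 44 + 2 = 46)
(z*b(-4, 1))*7 = (46*(-1/24))*7 = -23/12*7 = -161/12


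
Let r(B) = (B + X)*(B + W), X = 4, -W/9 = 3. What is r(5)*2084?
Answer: -412632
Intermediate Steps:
W = -27 (W = -9*3 = -27)
r(B) = (-27 + B)*(4 + B) (r(B) = (B + 4)*(B - 27) = (4 + B)*(-27 + B) = (-27 + B)*(4 + B))
r(5)*2084 = (-108 + 5² - 23*5)*2084 = (-108 + 25 - 115)*2084 = -198*2084 = -412632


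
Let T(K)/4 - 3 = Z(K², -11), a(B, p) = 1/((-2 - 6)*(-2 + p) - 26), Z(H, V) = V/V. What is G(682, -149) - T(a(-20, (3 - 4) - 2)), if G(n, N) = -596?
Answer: -612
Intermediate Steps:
Z(H, V) = 1
a(B, p) = 1/(-10 - 8*p) (a(B, p) = 1/(-8*(-2 + p) - 26) = 1/((16 - 8*p) - 26) = 1/(-10 - 8*p))
T(K) = 16 (T(K) = 12 + 4*1 = 12 + 4 = 16)
G(682, -149) - T(a(-20, (3 - 4) - 2)) = -596 - 1*16 = -596 - 16 = -612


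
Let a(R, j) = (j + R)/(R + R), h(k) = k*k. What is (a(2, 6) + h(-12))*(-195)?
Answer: -28470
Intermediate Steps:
h(k) = k²
a(R, j) = (R + j)/(2*R) (a(R, j) = (R + j)/((2*R)) = (R + j)*(1/(2*R)) = (R + j)/(2*R))
(a(2, 6) + h(-12))*(-195) = ((½)*(2 + 6)/2 + (-12)²)*(-195) = ((½)*(½)*8 + 144)*(-195) = (2 + 144)*(-195) = 146*(-195) = -28470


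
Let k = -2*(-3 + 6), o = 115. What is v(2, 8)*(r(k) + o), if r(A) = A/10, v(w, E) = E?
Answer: 4576/5 ≈ 915.20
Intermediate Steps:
k = -6 (k = -2*3 = -6)
r(A) = A/10 (r(A) = A*(1/10) = A/10)
v(2, 8)*(r(k) + o) = 8*((1/10)*(-6) + 115) = 8*(-3/5 + 115) = 8*(572/5) = 4576/5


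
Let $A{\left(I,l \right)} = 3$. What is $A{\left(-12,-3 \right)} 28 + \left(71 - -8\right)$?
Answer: $163$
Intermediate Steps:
$A{\left(-12,-3 \right)} 28 + \left(71 - -8\right) = 3 \cdot 28 + \left(71 - -8\right) = 84 + \left(71 + 8\right) = 84 + 79 = 163$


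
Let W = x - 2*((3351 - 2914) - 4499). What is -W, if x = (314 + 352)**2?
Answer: -451680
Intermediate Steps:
x = 443556 (x = 666**2 = 443556)
W = 451680 (W = 443556 - 2*((3351 - 2914) - 4499) = 443556 - 2*(437 - 4499) = 443556 - 2*(-4062) = 443556 + 8124 = 451680)
-W = -1*451680 = -451680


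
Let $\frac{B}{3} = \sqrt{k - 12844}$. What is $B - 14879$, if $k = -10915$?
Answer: $-14879 + 3 i \sqrt{23759} \approx -14879.0 + 462.42 i$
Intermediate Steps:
$B = 3 i \sqrt{23759}$ ($B = 3 \sqrt{-10915 - 12844} = 3 \sqrt{-23759} = 3 i \sqrt{23759} \approx 462.42 i$)
$B - 14879 = 3 i \sqrt{23759} - 14879 = -14879 + 3 i \sqrt{23759}$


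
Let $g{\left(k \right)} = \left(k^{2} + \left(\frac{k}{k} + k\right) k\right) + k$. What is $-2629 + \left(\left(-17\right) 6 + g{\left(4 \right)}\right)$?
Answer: $-2691$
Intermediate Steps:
$g{\left(k \right)} = k + k^{2} + k \left(1 + k\right)$ ($g{\left(k \right)} = \left(k^{2} + \left(1 + k\right) k\right) + k = \left(k^{2} + k \left(1 + k\right)\right) + k = k + k^{2} + k \left(1 + k\right)$)
$-2629 + \left(\left(-17\right) 6 + g{\left(4 \right)}\right) = -2629 + \left(\left(-17\right) 6 + 2 \cdot 4 \left(1 + 4\right)\right) = -2629 - \left(102 - 40\right) = -2629 + \left(-102 + 40\right) = -2629 - 62 = -2691$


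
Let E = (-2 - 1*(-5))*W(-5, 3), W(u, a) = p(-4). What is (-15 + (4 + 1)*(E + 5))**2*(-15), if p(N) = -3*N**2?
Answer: -7561500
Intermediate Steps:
W(u, a) = -48 (W(u, a) = -3*(-4)**2 = -3*16 = -48)
E = -144 (E = (-2 - 1*(-5))*(-48) = (-2 + 5)*(-48) = 3*(-48) = -144)
(-15 + (4 + 1)*(E + 5))**2*(-15) = (-15 + (4 + 1)*(-144 + 5))**2*(-15) = (-15 + 5*(-139))**2*(-15) = (-15 - 695)**2*(-15) = (-710)**2*(-15) = 504100*(-15) = -7561500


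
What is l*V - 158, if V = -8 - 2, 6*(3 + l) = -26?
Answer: -254/3 ≈ -84.667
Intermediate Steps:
l = -22/3 (l = -3 + (⅙)*(-26) = -3 - 13/3 = -22/3 ≈ -7.3333)
V = -10
l*V - 158 = -22/3*(-10) - 158 = 220/3 - 158 = -254/3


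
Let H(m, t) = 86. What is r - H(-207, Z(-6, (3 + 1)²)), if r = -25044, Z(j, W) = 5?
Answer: -25130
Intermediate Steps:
r - H(-207, Z(-6, (3 + 1)²)) = -25044 - 1*86 = -25044 - 86 = -25130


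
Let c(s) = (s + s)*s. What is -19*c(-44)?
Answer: -73568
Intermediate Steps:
c(s) = 2*s**2 (c(s) = (2*s)*s = 2*s**2)
-19*c(-44) = -38*(-44)**2 = -38*1936 = -19*3872 = -73568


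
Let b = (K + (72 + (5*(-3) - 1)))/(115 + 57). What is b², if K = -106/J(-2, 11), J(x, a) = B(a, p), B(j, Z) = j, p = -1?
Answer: 65025/894916 ≈ 0.072660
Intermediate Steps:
J(x, a) = a
K = -106/11 ≈ -9.6364
b = 255/946 (b = (-106/11 + (72 + (5*(-3) - 1)))/(115 + 57) = (-106/11 + (72 + (-15 - 1)))/172 = (-106/11 + (72 - 16))*(1/172) = (-106/11 + 56)*(1/172) = (510/11)*(1/172) = 255/946 ≈ 0.26956)
b² = (255/946)² = 65025/894916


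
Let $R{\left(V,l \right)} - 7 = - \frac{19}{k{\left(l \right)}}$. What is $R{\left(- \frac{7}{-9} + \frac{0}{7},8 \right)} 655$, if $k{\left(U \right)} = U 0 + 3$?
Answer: $\frac{1310}{3} \approx 436.67$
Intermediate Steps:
$k{\left(U \right)} = 3$ ($k{\left(U \right)} = 0 + 3 = 3$)
$R{\left(V,l \right)} = \frac{2}{3}$ ($R{\left(V,l \right)} = 7 - \frac{19}{3} = \frac{2}{3}$)
$R{\left(- \frac{7}{-9} + \frac{0}{7},8 \right)} 655 = \frac{2}{3} \cdot 655 = \frac{1310}{3}$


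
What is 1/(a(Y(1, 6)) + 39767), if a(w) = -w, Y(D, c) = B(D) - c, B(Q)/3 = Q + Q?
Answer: 1/39767 ≈ 2.5146e-5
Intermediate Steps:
B(Q) = 6*Q (B(Q) = 3*(Q + Q) = 3*(2*Q) = 6*Q)
Y(D, c) = -c + 6*D (Y(D, c) = 6*D - c = -c + 6*D)
1/(a(Y(1, 6)) + 39767) = 1/(-(-1*6 + 6*1) + 39767) = 1/(-(-6 + 6) + 39767) = 1/(-1*0 + 39767) = 1/(0 + 39767) = 1/39767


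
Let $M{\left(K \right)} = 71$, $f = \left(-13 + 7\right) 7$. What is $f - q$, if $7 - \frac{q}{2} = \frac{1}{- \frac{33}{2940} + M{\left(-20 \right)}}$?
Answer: $- \frac{3893904}{69569} \approx -55.972$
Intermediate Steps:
$f = -42$ ($f = \left(-6\right) 7 = -42$)
$q = \frac{972006}{69569}$ ($q = 14 - \frac{2}{- \frac{33}{2940} + 71} = 14 - \frac{2}{\left(-1\right) \frac{11}{980} + 71} = 14 - \frac{2}{- \frac{11}{980} + 71} = 14 - \frac{2}{\frac{69569}{980}} = 14 - \frac{1960}{69569} = \frac{972006}{69569} \approx 13.972$)
$f - q = -42 - \frac{972006}{69569} = - \frac{3893904}{69569}$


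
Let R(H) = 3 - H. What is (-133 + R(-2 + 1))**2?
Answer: 16641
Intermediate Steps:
(-133 + R(-2 + 1))**2 = (-133 + (3 - (-2 + 1)))**2 = (-133 + (3 - 1*(-1)))**2 = (-133 + (3 + 1))**2 = (-133 + 4)**2 = (-129)**2 = 16641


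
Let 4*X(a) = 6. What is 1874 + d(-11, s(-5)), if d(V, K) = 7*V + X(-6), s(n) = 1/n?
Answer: 3597/2 ≈ 1798.5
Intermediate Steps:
X(a) = 3/2 (X(a) = (1/4)*6 = 3/2)
d(V, K) = 3/2 + 7*V (d(V, K) = 7*V + 3/2 = 3/2 + 7*V)
1874 + d(-11, s(-5)) = 1874 + (3/2 + 7*(-11)) = 1874 + (3/2 - 77) = 1874 - 151/2 = 3597/2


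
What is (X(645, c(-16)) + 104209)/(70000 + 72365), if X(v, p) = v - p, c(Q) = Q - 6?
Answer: 104876/142365 ≈ 0.73667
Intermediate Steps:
c(Q) = -6 + Q
(X(645, c(-16)) + 104209)/(70000 + 72365) = ((645 - (-6 - 16)) + 104209)/(70000 + 72365) = ((645 - 1*(-22)) + 104209)/142365 = ((645 + 22) + 104209)*(1/142365) = (667 + 104209)*(1/142365) = 104876*(1/142365) = 104876/142365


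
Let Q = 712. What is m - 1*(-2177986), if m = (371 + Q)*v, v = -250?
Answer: 1907236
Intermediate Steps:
m = -270750 (m = (371 + 712)*(-250) = 1083*(-250) = -270750)
m - 1*(-2177986) = -270750 - 1*(-2177986) = -270750 + 2177986 = 1907236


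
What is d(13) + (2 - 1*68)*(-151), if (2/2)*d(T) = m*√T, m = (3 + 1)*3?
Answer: 9966 + 12*√13 ≈ 10009.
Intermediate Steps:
m = 12 (m = 4*3 = 12)
d(T) = 12*√T
d(13) + (2 - 1*68)*(-151) = 12*√13 + (2 - 1*68)*(-151) = 12*√13 + (2 - 68)*(-151) = 12*√13 - 66*(-151) = 12*√13 + 9966 = 9966 + 12*√13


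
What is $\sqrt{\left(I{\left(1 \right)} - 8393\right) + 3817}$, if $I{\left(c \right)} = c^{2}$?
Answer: $5 i \sqrt{183} \approx 67.639 i$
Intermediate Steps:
$\sqrt{\left(I{\left(1 \right)} - 8393\right) + 3817} = \sqrt{\left(1^{2} - 8393\right) + 3817} = \sqrt{\left(1 - 8393\right) + 3817} = \sqrt{-8392 + 3817} = \sqrt{-4575} = 5 i \sqrt{183}$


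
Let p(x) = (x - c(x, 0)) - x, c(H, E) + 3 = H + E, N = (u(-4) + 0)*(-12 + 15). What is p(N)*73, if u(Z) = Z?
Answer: 1095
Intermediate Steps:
N = -12 (N = (-4 + 0)*(-12 + 15) = -4*3 = -12)
c(H, E) = -3 + E + H (c(H, E) = -3 + (H + E) = -3 + (E + H) = -3 + E + H)
p(x) = 3 - x (p(x) = (x - (-3 + 0 + x)) - x = (x - (-3 + x)) - x = (x + (3 - x)) - x = 3 - x)
p(N)*73 = (3 - 1*(-12))*73 = (3 + 12)*73 = 15*73 = 1095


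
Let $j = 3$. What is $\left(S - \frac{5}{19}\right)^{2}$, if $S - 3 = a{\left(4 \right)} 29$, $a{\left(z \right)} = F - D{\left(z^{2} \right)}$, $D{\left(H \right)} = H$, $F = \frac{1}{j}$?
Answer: $\frac{662599081}{3249} \approx 2.0394 \cdot 10^{5}$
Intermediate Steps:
$F = \frac{1}{3} \approx 0.33333$
$a{\left(z \right)} = \frac{1}{3} - z^{2}$
$S = - \frac{1354}{3}$ ($S = 3 + \left(\frac{1}{3} - 4^{2}\right) 29 = 3 + \left(\frac{1}{3} - 16\right) 29 = 3 - \frac{1363}{3} = - \frac{1354}{3} \approx -451.33$)
$\left(S - \frac{5}{19}\right)^{2} = \left(- \frac{1354}{3} - \frac{5}{19}\right)^{2} = \left(- \frac{25741}{57}\right)^{2} = \frac{662599081}{3249}$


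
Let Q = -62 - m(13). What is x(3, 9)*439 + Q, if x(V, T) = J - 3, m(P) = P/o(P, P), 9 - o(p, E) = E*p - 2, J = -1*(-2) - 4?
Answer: -356593/158 ≈ -2256.9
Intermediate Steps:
J = -2 (J = 2 - 4 = -2)
o(p, E) = 11 - E*p (o(p, E) = 9 - (E*p - 2) = 9 - (-2 + E*p) = 9 + (2 - E*p) = 11 - E*p)
m(P) = P/(11 - P²) (m(P) = P/(11 - P*P) = P/(11 - P²))
x(V, T) = -5 (x(V, T) = -2 - 3 = -5)
Q = -9783/158 (Q = -62 - (-1)*13/(-11 + 13²) = -62 - (-1)*13/(-11 + 169) = -62 - (-1)*13/158 = -62 - 1*(-13/158) = -62 + 13/158 = -9783/158 ≈ -61.918)
x(3, 9)*439 + Q = -5*439 - 9783/158 = -2195 - 9783/158 = -356593/158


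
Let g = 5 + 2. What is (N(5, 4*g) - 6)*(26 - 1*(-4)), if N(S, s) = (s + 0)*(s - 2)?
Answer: 21660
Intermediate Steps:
g = 7
N(S, s) = s*(-2 + s)
(N(5, 4*g) - 6)*(26 - 1*(-4)) = ((4*7)*(-2 + 4*7) - 6)*(26 - 1*(-4)) = (28*(-2 + 28) - 6)*(26 + 4) = (28*26 - 6)*30 = (728 - 6)*30 = 722*30 = 21660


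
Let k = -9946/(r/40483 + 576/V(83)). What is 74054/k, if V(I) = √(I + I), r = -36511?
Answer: 1351892797/201321959 - 10663776*√166/412759 ≈ -326.15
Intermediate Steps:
V(I) = √2*√I (V(I) = √(2*I) = √2*√I)
k = -9946/(-36511/40483 + 288*√166/83) (k = -9946/(-36511/40483 + 576/((√2*√83))) = -9946/(-36511*1/40483 + 576/(√166)) = -9946/(-36511/40483 + 576*(√166/166)) = -9946/(-36511/40483 + 288*√166/83) ≈ -227.05)
74054/k = 74054/(-1220177363478134/271758768756589 - 4694467314929472*√166/271758768756589)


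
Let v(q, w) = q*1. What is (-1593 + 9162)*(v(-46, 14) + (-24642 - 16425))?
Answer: -311184297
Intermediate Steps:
v(q, w) = q
(-1593 + 9162)*(v(-46, 14) + (-24642 - 16425)) = (-1593 + 9162)*(-46 + (-24642 - 16425)) = 7569*(-46 - 41067) = 7569*(-41113) = -311184297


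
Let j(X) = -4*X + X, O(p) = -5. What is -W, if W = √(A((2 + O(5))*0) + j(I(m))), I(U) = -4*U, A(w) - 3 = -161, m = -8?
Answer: -I*√254 ≈ -15.937*I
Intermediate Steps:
A(w) = -158 (A(w) = 3 - 161 = -158)
j(X) = -3*X
W = I*√254 (W = √(-158 - (-12)*(-8)) = √(-158 - 3*32) = √(-158 - 96) = √(-254) = I*√254 ≈ 15.937*I)
-W = -I*√254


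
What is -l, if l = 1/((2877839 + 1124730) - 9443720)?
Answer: 1/5441151 ≈ 1.8378e-7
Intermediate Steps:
l = -1/5441151 (l = 1/(4002569 - 9443720) = 1/(-5441151) = -1/5441151 ≈ -1.8378e-7)
-l = -1*(-1/5441151) = 1/5441151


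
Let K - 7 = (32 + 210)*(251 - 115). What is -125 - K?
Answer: -33044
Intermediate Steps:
K = 32919 (K = 7 + (32 + 210)*(251 - 115) = 7 + 242*136 = 7 + 32912 = 32919)
-125 - K = -125 - 1*32919 = -125 - 32919 = -33044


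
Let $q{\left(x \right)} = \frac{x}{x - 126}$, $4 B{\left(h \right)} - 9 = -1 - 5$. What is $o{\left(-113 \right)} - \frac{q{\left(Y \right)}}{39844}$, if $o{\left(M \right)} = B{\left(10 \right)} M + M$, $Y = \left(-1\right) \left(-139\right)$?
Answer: $- \frac{51214551}{258986} \approx -197.75$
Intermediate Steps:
$B{\left(h \right)} = \frac{3}{4}$ ($B{\left(h \right)} = \frac{9}{4} + \frac{-1 - 5}{4} = \frac{9}{4} + \frac{1}{4} \left(-6\right) = \frac{9}{4} - \frac{3}{2} = \frac{3}{4}$)
$Y = 139$
$o{\left(M \right)} = \frac{7 M}{4}$ ($o{\left(M \right)} = \frac{3 M}{4} + M = \frac{7 M}{4}$)
$q{\left(x \right)} = \frac{x}{-126 + x}$
$o{\left(-113 \right)} - \frac{q{\left(Y \right)}}{39844} = \frac{7}{4} \left(-113\right) - \frac{139 \frac{1}{-126 + 139}}{39844} = - \frac{791}{4} - \frac{139}{13} \cdot \frac{1}{39844} = - \frac{791}{4} - \frac{139}{517972} = - \frac{51214551}{258986}$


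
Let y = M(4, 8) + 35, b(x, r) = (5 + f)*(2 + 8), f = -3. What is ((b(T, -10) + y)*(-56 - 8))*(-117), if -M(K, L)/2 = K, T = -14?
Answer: 351936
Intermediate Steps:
M(K, L) = -2*K
b(x, r) = 20 (b(x, r) = (5 - 3)*(2 + 8) = 2*10 = 20)
y = 27 (y = -2*4 + 35 = -8 + 35 = 27)
((b(T, -10) + y)*(-56 - 8))*(-117) = ((20 + 27)*(-56 - 8))*(-117) = (47*(-64))*(-117) = -3008*(-117) = 351936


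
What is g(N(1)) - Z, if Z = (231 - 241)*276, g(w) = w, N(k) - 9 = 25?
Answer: 2794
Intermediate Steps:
N(k) = 34 (N(k) = 9 + 25 = 34)
Z = -2760 (Z = -10*276 = -2760)
g(N(1)) - Z = 34 - 1*(-2760) = 34 + 2760 = 2794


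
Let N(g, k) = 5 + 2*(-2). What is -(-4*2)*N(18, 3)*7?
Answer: 56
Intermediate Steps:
N(g, k) = 1 (N(g, k) = 5 - 4 = 1)
-(-4*2)*N(18, 3)*7 = --4*2*1*7 = -(-8*1)*7 = -(-8)*7 = -1*(-56) = 56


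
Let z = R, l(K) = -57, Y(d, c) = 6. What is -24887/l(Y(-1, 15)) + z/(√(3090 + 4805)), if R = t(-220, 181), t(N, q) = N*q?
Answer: 24887/57 - 7964*√7895/1579 ≈ -11.538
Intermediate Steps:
R = -39820 (R = -220*181 = -39820)
z = -39820
-24887/l(Y(-1, 15)) + z/(√(3090 + 4805)) = -24887/(-57) - 39820/√(3090 + 4805) = -24887*(-1/57) - 39820*√7895/7895 = 24887/57 - 7964*√7895/1579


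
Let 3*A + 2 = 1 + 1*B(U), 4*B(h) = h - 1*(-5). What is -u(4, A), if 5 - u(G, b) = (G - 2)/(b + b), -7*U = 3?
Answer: 16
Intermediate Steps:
U = -3/7 (U = -1/7*3 = -3/7 ≈ -0.42857)
B(h) = 5/4 + h/4 (B(h) = (h - 1*(-5))/4 = (h + 5)/4 = (5 + h)/4 = 5/4 + h/4)
A = 1/21 (A = -2/3 + (1 + 1*(5/4 + (1/4)*(-3/7)))/3 = -2/3 + (1 + 1*(5/4 - 3/28))/3 = -2/3 + (1 + 1*(8/7))/3 = -2/3 + (1 + 8/7)/3 = -2/3 + (1/3)*(15/7) = -2/3 + 5/7 = 1/21 ≈ 0.047619)
u(G, b) = 5 - (-2 + G)/(2*b) (u(G, b) = 5 - (G - 2)/(b + b) = 5 - (-2 + G)/(2*b))
-u(4, A) = -(2 - 1*4 + 10*(1/21))/(2*1/21) = -21*(2 - 4 + 10/21)/2 = -21*(-32)/(2*21) = -1*(-16) = 16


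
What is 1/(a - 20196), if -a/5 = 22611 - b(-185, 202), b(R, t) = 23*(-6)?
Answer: -1/133941 ≈ -7.4660e-6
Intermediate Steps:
b(R, t) = -138
a = -113745 (a = -5*(22611 - 1*(-138)) = -5*(22611 + 138) = -5*22749 = -113745)
1/(a - 20196) = 1/(-113745 - 20196) = 1/(-133941) = -1/133941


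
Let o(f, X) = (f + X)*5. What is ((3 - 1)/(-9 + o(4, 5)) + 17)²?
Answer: 94249/324 ≈ 290.89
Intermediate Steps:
o(f, X) = 5*X + 5*f (o(f, X) = (X + f)*5 = 5*X + 5*f)
((3 - 1)/(-9 + o(4, 5)) + 17)² = ((3 - 1)/(-9 + (5*5 + 5*4)) + 17)² = (2/(-9 + (25 + 20)) + 17)² = (2/(-9 + 45) + 17)² = (2/36 + 17)² = (2*(1/36) + 17)² = (1/18 + 17)² = (307/18)² = 94249/324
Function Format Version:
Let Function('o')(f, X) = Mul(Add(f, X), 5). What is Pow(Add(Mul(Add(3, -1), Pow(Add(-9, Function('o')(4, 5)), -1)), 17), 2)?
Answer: Rational(94249, 324) ≈ 290.89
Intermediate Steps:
Function('o')(f, X) = Add(Mul(5, X), Mul(5, f)) (Function('o')(f, X) = Mul(Add(X, f), 5) = Add(Mul(5, X), Mul(5, f)))
Pow(Add(Mul(Add(3, -1), Pow(Add(-9, Function('o')(4, 5)), -1)), 17), 2) = Pow(Add(Mul(Add(3, -1), Pow(Add(-9, Add(Mul(5, 5), Mul(5, 4))), -1)), 17), 2) = Pow(Add(Mul(2, Pow(Add(-9, Add(25, 20)), -1)), 17), 2) = Pow(Add(Mul(2, Pow(Add(-9, 45), -1)), 17), 2) = Pow(Add(Mul(2, Pow(36, -1)), 17), 2) = Pow(Add(Mul(2, Rational(1, 36)), 17), 2) = Pow(Add(Rational(1, 18), 17), 2) = Pow(Rational(307, 18), 2) = Rational(94249, 324)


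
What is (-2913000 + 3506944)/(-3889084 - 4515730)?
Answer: -296972/4202407 ≈ -0.070667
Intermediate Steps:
(-2913000 + 3506944)/(-3889084 - 4515730) = 593944/(-8404814) = 593944*(-1/8404814) = -296972/4202407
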